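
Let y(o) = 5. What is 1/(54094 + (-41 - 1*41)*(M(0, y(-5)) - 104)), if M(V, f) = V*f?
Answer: 1/62622 ≈ 1.5969e-5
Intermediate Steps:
1/(54094 + (-41 - 1*41)*(M(0, y(-5)) - 104)) = 1/(54094 + (-41 - 1*41)*(0*5 - 104)) = 1/(54094 + (-41 - 41)*(0 - 104)) = 1/(54094 - 82*(-104)) = 1/(54094 + 8528) = 1/62622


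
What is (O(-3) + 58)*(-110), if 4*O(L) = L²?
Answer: -13255/2 ≈ -6627.5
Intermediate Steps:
O(L) = L²/4
(O(-3) + 58)*(-110) = ((¼)*(-3)² + 58)*(-110) = ((¼)*9 + 58)*(-110) = (9/4 + 58)*(-110) = (241/4)*(-110) = -13255/2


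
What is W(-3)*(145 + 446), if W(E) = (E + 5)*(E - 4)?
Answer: -8274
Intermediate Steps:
W(E) = (-4 + E)*(5 + E) (W(E) = (5 + E)*(-4 + E) = (-4 + E)*(5 + E))
W(-3)*(145 + 446) = (-20 - 3 + (-3)²)*(145 + 446) = (-20 - 3 + 9)*591 = -14*591 = -8274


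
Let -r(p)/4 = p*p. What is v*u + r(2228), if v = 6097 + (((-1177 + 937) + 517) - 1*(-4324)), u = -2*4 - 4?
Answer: -19984312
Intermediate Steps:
r(p) = -4*p² (r(p) = -4*p*p = -4*p²)
u = -12 (u = -8 - 4 = -12)
v = 10698 (v = 6097 + ((-240 + 517) + 4324) = 6097 + (277 + 4324) = 6097 + 4601 = 10698)
v*u + r(2228) = 10698*(-12) - 4*2228² = -128376 - 4*4963984 = -128376 - 19855936 = -19984312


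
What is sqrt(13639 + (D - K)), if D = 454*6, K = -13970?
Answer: sqrt(30333) ≈ 174.16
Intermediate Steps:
D = 2724
sqrt(13639 + (D - K)) = sqrt(13639 + (2724 - 1*(-13970))) = sqrt(13639 + (2724 + 13970)) = sqrt(13639 + 16694) = sqrt(30333)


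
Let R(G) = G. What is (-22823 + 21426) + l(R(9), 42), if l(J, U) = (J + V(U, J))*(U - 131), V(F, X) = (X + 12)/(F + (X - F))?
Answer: -7217/3 ≈ -2405.7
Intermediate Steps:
V(F, X) = (12 + X)/X
l(J, U) = (-131 + U)*(J + (12 + J)/J) (l(J, U) = (J + (12 + J)/J)*(U - 131) = (J + (12 + J)/J)*(-131 + U) = (-131 + U)*(J + (12 + J)/J))
(-22823 + 21426) + l(R(9), 42) = (-22823 + 21426) + (-1572 - 131*9 + 42*(12 + 9) + 9**2*(-131 + 42))/9 = -1397 + (-1572 - 1179 + 42*21 + 81*(-89))/9 = -1397 + (-1572 - 1179 + 882 - 7209)/9 = -1397 + (1/9)*(-9078) = -1397 - 3026/3 = -7217/3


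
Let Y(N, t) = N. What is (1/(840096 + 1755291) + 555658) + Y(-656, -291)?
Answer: 1440444975775/2595387 ≈ 5.5500e+5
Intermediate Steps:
(1/(840096 + 1755291) + 555658) + Y(-656, -291) = (1/(840096 + 1755291) + 555658) - 656 = (1/2595387 + 555658) - 656 = 1442147549647/2595387 - 656 = 1440444975775/2595387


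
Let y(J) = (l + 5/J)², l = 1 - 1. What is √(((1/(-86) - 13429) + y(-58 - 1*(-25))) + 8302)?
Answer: I*√41294017742/2838 ≈ 71.603*I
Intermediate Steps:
l = 0
y(J) = 25/J² (y(J) = (0 + 5/J)² = (5/J)² = 25/J²)
√(((1/(-86) - 13429) + y(-58 - 1*(-25))) + 8302) = √(((1/(-86) - 13429) + 25/(-58 - 1*(-25))²) + 8302) = √(((-1/86 - 13429) + 25/(-58 + 25)²) + 8302) = √((-1154895/86 + 25/(-33)²) + 8302) = √((-1154895/86 + 25*(1/1089)) + 8302) = √((-1154895/86 + 25/1089) + 8302) = √(-1257678505/93654 + 8302) = √(-480162997/93654) = I*√41294017742/2838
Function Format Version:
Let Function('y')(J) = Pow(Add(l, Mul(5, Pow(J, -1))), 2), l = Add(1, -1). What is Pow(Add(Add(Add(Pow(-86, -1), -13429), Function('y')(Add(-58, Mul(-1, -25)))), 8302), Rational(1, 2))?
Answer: Mul(Rational(1, 2838), I, Pow(41294017742, Rational(1, 2))) ≈ Mul(71.603, I)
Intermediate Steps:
l = 0
Function('y')(J) = Mul(25, Pow(J, -2)) (Function('y')(J) = Pow(Add(0, Mul(5, Pow(J, -1))), 2) = Pow(Mul(5, Pow(J, -1)), 2) = Mul(25, Pow(J, -2)))
Pow(Add(Add(Add(Pow(-86, -1), -13429), Function('y')(Add(-58, Mul(-1, -25)))), 8302), Rational(1, 2)) = Pow(Add(Add(Add(Pow(-86, -1), -13429), Mul(25, Pow(Add(-58, Mul(-1, -25)), -2))), 8302), Rational(1, 2)) = Pow(Add(Add(Add(Rational(-1, 86), -13429), Mul(25, Pow(Add(-58, 25), -2))), 8302), Rational(1, 2)) = Pow(Add(Add(Rational(-1154895, 86), Mul(25, Pow(-33, -2))), 8302), Rational(1, 2)) = Pow(Add(Add(Rational(-1154895, 86), Mul(25, Rational(1, 1089))), 8302), Rational(1, 2)) = Pow(Add(Add(Rational(-1154895, 86), Rational(25, 1089)), 8302), Rational(1, 2)) = Pow(Add(Rational(-1257678505, 93654), 8302), Rational(1, 2)) = Pow(Rational(-480162997, 93654), Rational(1, 2)) = Mul(Rational(1, 2838), I, Pow(41294017742, Rational(1, 2)))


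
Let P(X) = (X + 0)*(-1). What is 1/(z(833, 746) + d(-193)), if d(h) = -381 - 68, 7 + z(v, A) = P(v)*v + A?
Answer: -1/693599 ≈ -1.4418e-6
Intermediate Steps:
P(X) = -X (P(X) = X*(-1) = -X)
z(v, A) = -7 + A - v**2 (z(v, A) = -7 + ((-v)*v + A) = -7 + (-v**2 + A) = -7 + (A - v**2) = -7 + A - v**2)
d(h) = -449
1/(z(833, 746) + d(-193)) = 1/((-7 + 746 - 1*833**2) - 449) = 1/((-7 + 746 - 1*693889) - 449) = 1/((-7 + 746 - 693889) - 449) = 1/(-693150 - 449) = 1/(-693599) = -1/693599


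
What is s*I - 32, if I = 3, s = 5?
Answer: -17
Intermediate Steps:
s*I - 32 = 5*3 - 32 = 15 - 32 = -17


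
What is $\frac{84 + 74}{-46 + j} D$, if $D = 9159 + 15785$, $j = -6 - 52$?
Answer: $- \frac{492644}{13} \approx -37896.0$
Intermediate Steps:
$j = -58$
$D = 24944$
$\frac{84 + 74}{-46 + j} D = \frac{84 + 74}{-46 - 58} \cdot 24944 = \frac{158}{-104} \cdot 24944 = 158 \left(- \frac{1}{104}\right) 24944 = \left(- \frac{79}{52}\right) 24944 = - \frac{492644}{13}$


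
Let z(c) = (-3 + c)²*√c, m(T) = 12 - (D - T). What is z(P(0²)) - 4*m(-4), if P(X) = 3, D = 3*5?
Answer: 28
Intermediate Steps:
D = 15
m(T) = -3 + T (m(T) = 12 - (15 - T) = 12 + (-15 + T) = -3 + T)
z(c) = √c*(-3 + c)²
z(P(0²)) - 4*m(-4) = √3*(-3 + 3)² - 4*(-3 - 4) = √3*0² - 4*(-7) = √3*0 - 1*(-28) = 0 + 28 = 28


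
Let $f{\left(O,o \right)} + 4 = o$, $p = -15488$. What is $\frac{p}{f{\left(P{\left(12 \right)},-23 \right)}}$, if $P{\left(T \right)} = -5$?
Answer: $\frac{15488}{27} \approx 573.63$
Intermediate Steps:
$f{\left(O,o \right)} = -4 + o$
$\frac{p}{f{\left(P{\left(12 \right)},-23 \right)}} = - \frac{15488}{-4 - 23} = - \frac{15488}{-27} = \left(-15488\right) \left(- \frac{1}{27}\right) = \frac{15488}{27}$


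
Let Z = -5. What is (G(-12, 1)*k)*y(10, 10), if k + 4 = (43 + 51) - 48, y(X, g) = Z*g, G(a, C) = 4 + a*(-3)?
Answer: -84000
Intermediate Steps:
G(a, C) = 4 - 3*a
y(X, g) = -5*g
k = 42 (k = -4 + ((43 + 51) - 48) = -4 + (94 - 48) = -4 + 46 = 42)
(G(-12, 1)*k)*y(10, 10) = ((4 - 3*(-12))*42)*(-5*10) = ((4 + 36)*42)*(-50) = (40*42)*(-50) = 1680*(-50) = -84000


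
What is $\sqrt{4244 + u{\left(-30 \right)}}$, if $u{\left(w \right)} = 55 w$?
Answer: $\sqrt{2594} \approx 50.931$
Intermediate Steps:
$\sqrt{4244 + u{\left(-30 \right)}} = \sqrt{4244 + 55 \left(-30\right)} = \sqrt{4244 - 1650} = \sqrt{2594}$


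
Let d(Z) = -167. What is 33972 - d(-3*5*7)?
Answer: 34139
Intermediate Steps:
33972 - d(-3*5*7) = 33972 - 1*(-167) = 33972 + 167 = 34139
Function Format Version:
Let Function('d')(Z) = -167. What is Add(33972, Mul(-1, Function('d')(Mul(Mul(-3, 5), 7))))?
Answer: 34139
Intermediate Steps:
Add(33972, Mul(-1, Function('d')(Mul(Mul(-3, 5), 7)))) = Add(33972, Mul(-1, -167)) = Add(33972, 167) = 34139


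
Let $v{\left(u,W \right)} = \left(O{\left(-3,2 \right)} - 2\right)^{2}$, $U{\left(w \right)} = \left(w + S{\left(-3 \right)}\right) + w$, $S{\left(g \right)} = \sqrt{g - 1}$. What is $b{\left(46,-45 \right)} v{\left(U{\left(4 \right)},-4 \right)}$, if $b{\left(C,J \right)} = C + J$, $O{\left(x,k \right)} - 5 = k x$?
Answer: $9$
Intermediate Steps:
$S{\left(g \right)} = \sqrt{-1 + g}$
$O{\left(x,k \right)} = 5 + k x$
$U{\left(w \right)} = 2 i + 2 w$ ($U{\left(w \right)} = \left(w + \sqrt{-1 - 3}\right) + w = \left(w + \sqrt{-4}\right) + w = \left(w + 2 i\right) + w = 2 i + 2 w$)
$v{\left(u,W \right)} = 9$ ($v{\left(u,W \right)} = \left(\left(5 + 2 \left(-3\right)\right) - 2\right)^{2} = \left(\left(5 - 6\right) - 2\right)^{2} = \left(-1 - 2\right)^{2} = \left(-3\right)^{2} = 9$)
$b{\left(46,-45 \right)} v{\left(U{\left(4 \right)},-4 \right)} = \left(46 - 45\right) 9 = 1 \cdot 9 = 9$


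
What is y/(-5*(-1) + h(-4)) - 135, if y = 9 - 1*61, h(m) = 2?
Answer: -997/7 ≈ -142.43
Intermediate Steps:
y = -52 (y = 9 - 61 = -52)
y/(-5*(-1) + h(-4)) - 135 = -52/(-5*(-1) + 2) - 135 = -52/(5 + 2) - 135 = -52/7 - 135 = -997/7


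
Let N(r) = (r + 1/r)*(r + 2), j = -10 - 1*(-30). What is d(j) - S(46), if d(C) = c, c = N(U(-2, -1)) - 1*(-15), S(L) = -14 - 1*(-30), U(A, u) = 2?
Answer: 9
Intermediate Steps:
j = 20 (j = -10 + 30 = 20)
S(L) = 16 (S(L) = -14 + 30 = 16)
N(r) = (2 + r)*(r + 1/r) (N(r) = (r + 1/r)*(2 + r) = (2 + r)*(r + 1/r))
c = 25 (c = (1 + 2**2 + 2*2 + 2/2) - 1*(-15) = (1 + 4 + 4 + 2*(1/2)) + 15 = (1 + 4 + 4 + 1) + 15 = 10 + 15 = 25)
d(C) = 25
d(j) - S(46) = 25 - 1*16 = 25 - 16 = 9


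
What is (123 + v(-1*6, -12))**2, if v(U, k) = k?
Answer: 12321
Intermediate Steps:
(123 + v(-1*6, -12))**2 = (123 - 12)**2 = 111**2 = 12321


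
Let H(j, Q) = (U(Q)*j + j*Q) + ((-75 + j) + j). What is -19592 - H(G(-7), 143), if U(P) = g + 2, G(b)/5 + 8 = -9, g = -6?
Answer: -7532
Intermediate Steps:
G(b) = -85 (G(b) = -40 + 5*(-9) = -40 - 45 = -85)
U(P) = -4 (U(P) = -6 + 2 = -4)
H(j, Q) = -75 - 2*j + Q*j (H(j, Q) = (-4*j + j*Q) + ((-75 + j) + j) = (-4*j + Q*j) + (-75 + 2*j) = -75 - 2*j + Q*j)
-19592 - H(G(-7), 143) = -19592 - (-75 - 2*(-85) + 143*(-85)) = -19592 - (-75 + 170 - 12155) = -19592 - 1*(-12060) = -19592 + 12060 = -7532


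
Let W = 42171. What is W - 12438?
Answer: 29733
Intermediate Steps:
W - 12438 = 42171 - 12438 = 29733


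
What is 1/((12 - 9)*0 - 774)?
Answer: -1/774 ≈ -0.0012920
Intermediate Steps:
1/((12 - 9)*0 - 774) = 1/(3*0 - 774) = 1/(0 - 774) = 1/(-774) = -1/774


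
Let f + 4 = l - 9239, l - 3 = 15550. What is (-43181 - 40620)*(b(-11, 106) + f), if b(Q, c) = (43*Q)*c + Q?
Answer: 3673752039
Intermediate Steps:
l = 15553 (l = 3 + 15550 = 15553)
f = 6310 (f = -4 + (15553 - 9239) = -4 + 6314 = 6310)
b(Q, c) = Q + 43*Q*c (b(Q, c) = 43*Q*c + Q = Q + 43*Q*c)
(-43181 - 40620)*(b(-11, 106) + f) = (-43181 - 40620)*(-11*(1 + 43*106) + 6310) = -83801*(-11*(1 + 4558) + 6310) = -83801*(-11*4559 + 6310) = -83801*(-50149 + 6310) = -83801*(-43839) = 3673752039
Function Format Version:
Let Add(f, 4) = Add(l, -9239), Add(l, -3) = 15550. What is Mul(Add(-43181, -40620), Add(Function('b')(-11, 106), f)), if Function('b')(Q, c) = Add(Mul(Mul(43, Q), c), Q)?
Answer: 3673752039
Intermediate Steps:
l = 15553 (l = Add(3, 15550) = 15553)
f = 6310 (f = Add(-4, Add(15553, -9239)) = Add(-4, 6314) = 6310)
Function('b')(Q, c) = Add(Q, Mul(43, Q, c)) (Function('b')(Q, c) = Add(Mul(43, Q, c), Q) = Add(Q, Mul(43, Q, c)))
Mul(Add(-43181, -40620), Add(Function('b')(-11, 106), f)) = Mul(Add(-43181, -40620), Add(Mul(-11, Add(1, Mul(43, 106))), 6310)) = Mul(-83801, Add(Mul(-11, Add(1, 4558)), 6310)) = Mul(-83801, Add(Mul(-11, 4559), 6310)) = Mul(-83801, Add(-50149, 6310)) = Mul(-83801, -43839) = 3673752039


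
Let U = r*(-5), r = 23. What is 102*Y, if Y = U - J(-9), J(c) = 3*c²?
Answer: -36516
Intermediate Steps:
U = -115 (U = 23*(-5) = -115)
Y = -358 (Y = -115 - 3*(-9)² = -115 - 3*81 = -115 - 1*243 = -115 - 243 = -358)
102*Y = 102*(-358) = -36516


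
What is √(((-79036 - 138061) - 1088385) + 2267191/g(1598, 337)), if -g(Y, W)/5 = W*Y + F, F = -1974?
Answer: I*√2348955680571052590/1341380 ≈ 1142.6*I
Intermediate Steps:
g(Y, W) = 9870 - 5*W*Y (g(Y, W) = -5*(W*Y - 1974) = -5*(-1974 + W*Y) = 9870 - 5*W*Y)
√(((-79036 - 138061) - 1088385) + 2267191/g(1598, 337)) = √(((-79036 - 138061) - 1088385) + 2267191/(9870 - 5*337*1598)) = √((-217097 - 1088385) + 2267191/(9870 - 2692630)) = √(-1305482 + 2267191/(-2682760)) = √(-1305482 + 2267191*(-1/2682760)) = √(-1305482 - 2267191/2682760) = √(-3502297157511/2682760) = I*√2348955680571052590/1341380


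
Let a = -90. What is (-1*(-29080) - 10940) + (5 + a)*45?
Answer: 14315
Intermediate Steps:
(-1*(-29080) - 10940) + (5 + a)*45 = (-1*(-29080) - 10940) + (5 - 90)*45 = (29080 - 10940) - 85*45 = 18140 - 3825 = 14315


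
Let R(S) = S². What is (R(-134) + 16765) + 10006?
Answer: 44727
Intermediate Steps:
(R(-134) + 16765) + 10006 = ((-134)² + 16765) + 10006 = (17956 + 16765) + 10006 = 34721 + 10006 = 44727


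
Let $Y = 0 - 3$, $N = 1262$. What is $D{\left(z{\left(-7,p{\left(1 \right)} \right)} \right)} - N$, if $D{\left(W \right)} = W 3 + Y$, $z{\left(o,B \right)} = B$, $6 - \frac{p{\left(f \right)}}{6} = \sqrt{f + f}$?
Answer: $-1157 - 18 \sqrt{2} \approx -1182.5$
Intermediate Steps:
$p{\left(f \right)} = 36 - 6 \sqrt{2} \sqrt{f}$ ($p{\left(f \right)} = 36 - 6 \sqrt{f + f} = 36 - 6 \sqrt{2 f} = 36 - 6 \sqrt{2} \sqrt{f}$)
$Y = -3$ ($Y = 0 - 3 = -3$)
$D{\left(W \right)} = -3 + 3 W$ ($D{\left(W \right)} = W 3 - 3 = 3 W - 3 = -3 + 3 W$)
$D{\left(z{\left(-7,p{\left(1 \right)} \right)} \right)} - N = \left(-3 + 3 \left(36 - 6 \sqrt{2} \sqrt{1}\right)\right) - 1262 = \left(-3 + 3 \left(36 - 6 \sqrt{2} \cdot 1\right)\right) - 1262 = \left(-3 + 3 \left(36 - 6 \sqrt{2}\right)\right) - 1262 = \left(-3 + \left(108 - 18 \sqrt{2}\right)\right) - 1262 = \left(105 - 18 \sqrt{2}\right) - 1262 = -1157 - 18 \sqrt{2}$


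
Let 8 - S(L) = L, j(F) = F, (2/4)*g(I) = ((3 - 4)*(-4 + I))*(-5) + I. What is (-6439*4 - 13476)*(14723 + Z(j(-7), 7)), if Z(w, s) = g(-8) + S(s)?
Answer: -572316416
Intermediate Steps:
g(I) = -40 + 12*I (g(I) = 2*(((3 - 4)*(-4 + I))*(-5) + I) = 2*(-(-4 + I)*(-5) + I) = 2*((4 - I)*(-5) + I) = 2*((-20 + 5*I) + I) = 2*(-20 + 6*I) = -40 + 12*I)
S(L) = 8 - L
Z(w, s) = -128 - s (Z(w, s) = (-40 + 12*(-8)) + (8 - s) = (-40 - 96) + (8 - s) = -136 + (8 - s) = -128 - s)
(-6439*4 - 13476)*(14723 + Z(j(-7), 7)) = (-6439*4 - 13476)*(14723 + (-128 - 1*7)) = (-25756 - 13476)*(14723 + (-128 - 7)) = -39232*(14723 - 135) = -39232*14588 = -572316416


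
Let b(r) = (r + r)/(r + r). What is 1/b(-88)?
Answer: 1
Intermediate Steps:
b(r) = 1 (b(r) = (2*r)/((2*r)) = (2*r)*(1/(2*r)) = 1)
1/b(-88) = 1/1 = 1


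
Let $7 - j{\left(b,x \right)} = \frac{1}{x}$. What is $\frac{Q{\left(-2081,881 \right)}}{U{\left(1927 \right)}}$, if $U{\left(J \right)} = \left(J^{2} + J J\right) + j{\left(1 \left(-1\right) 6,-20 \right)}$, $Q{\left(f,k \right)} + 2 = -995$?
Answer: $- \frac{19940}{148533301} \approx -0.00013425$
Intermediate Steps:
$Q{\left(f,k \right)} = -997$ ($Q{\left(f,k \right)} = -2 - 995 = -997$)
$j{\left(b,x \right)} = 7 - \frac{1}{x}$
$U{\left(J \right)} = \frac{141}{20} + 2 J^{2}$ ($U{\left(J \right)} = \left(J^{2} + J J\right) + \left(7 - \frac{1}{-20}\right) = \left(J^{2} + J^{2}\right) + \left(7 - - \frac{1}{20}\right) = 2 J^{2} + \left(7 + \frac{1}{20}\right) = 2 J^{2} + \frac{141}{20} = \frac{141}{20} + 2 J^{2}$)
$\frac{Q{\left(-2081,881 \right)}}{U{\left(1927 \right)}} = - \frac{997}{\frac{141}{20} + 2 \cdot 1927^{2}} = - \frac{997}{\frac{141}{20} + 2 \cdot 3713329} = - \frac{997}{\frac{141}{20} + 7426658} = - \frac{997}{\frac{148533301}{20}} = \left(-997\right) \frac{20}{148533301} = - \frac{19940}{148533301}$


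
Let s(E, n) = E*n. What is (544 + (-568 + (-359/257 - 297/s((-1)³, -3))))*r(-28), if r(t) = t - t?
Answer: 0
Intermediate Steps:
r(t) = 0
(544 + (-568 + (-359/257 - 297/s((-1)³, -3))))*r(-28) = (544 + (-568 + (-359/257 - 297/((-1)³*(-3)))))*0 = (544 + (-568 + (-359*1/257 - 297/((-1*(-3))))))*0 = (544 + (-568 + (-359/257 - 297/3)))*0 = (544 + (-568 + (-359/257 - 297*⅓)))*0 = (544 + (-568 + (-359/257 - 99)))*0 = (544 + (-568 - 25802/257))*0 = (544 - 171778/257)*0 = -31970/257*0 = 0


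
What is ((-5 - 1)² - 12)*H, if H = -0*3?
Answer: 0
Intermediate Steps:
H = 0 (H = -1*0 = 0)
((-5 - 1)² - 12)*H = ((-5 - 1)² - 12)*0 = ((-6)² - 12)*0 = (36 - 12)*0 = 24*0 = 0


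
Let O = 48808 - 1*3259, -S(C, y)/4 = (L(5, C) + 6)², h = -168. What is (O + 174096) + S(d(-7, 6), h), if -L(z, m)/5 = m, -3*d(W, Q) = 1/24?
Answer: 284468951/1296 ≈ 2.1950e+5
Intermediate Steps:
d(W, Q) = -1/72 (d(W, Q) = -⅓/24 = -⅓*1/24 = -1/72)
L(z, m) = -5*m
S(C, y) = -4*(6 - 5*C)² (S(C, y) = -4*(-5*C + 6)² = -4*(6 - 5*C)²)
O = 45549 (O = 48808 - 3259 = 45549)
(O + 174096) + S(d(-7, 6), h) = (45549 + 174096) - 4*(-6 + 5*(-1/72))² = 219645 - 4*(-6 - 5/72)² = 219645 - 4*(-437/72)² = 219645 - 4*190969/5184 = 219645 - 190969/1296 = 284468951/1296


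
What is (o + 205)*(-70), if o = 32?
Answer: -16590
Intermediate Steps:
(o + 205)*(-70) = (32 + 205)*(-70) = 237*(-70) = -16590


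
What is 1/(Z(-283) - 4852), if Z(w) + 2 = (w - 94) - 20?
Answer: -1/5251 ≈ -0.00019044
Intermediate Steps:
Z(w) = -116 + w (Z(w) = -2 + ((w - 94) - 20) = -2 + ((-94 + w) - 20) = -2 + (-114 + w) = -116 + w)
1/(Z(-283) - 4852) = 1/((-116 - 283) - 4852) = 1/(-399 - 4852) = 1/(-5251) = -1/5251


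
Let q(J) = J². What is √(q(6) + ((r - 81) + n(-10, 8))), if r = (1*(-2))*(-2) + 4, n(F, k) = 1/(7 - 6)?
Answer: 6*I ≈ 6.0*I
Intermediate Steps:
n(F, k) = 1 (n(F, k) = 1/1 = 1)
r = 8 (r = -2*(-2) + 4 = 4 + 4 = 8)
√(q(6) + ((r - 81) + n(-10, 8))) = √(6² + ((8 - 81) + 1)) = √(36 + (-73 + 1)) = √(36 - 72) = √(-36) = 6*I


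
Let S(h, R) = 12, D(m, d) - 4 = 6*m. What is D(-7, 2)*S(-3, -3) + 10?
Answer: -446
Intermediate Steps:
D(m, d) = 4 + 6*m
D(-7, 2)*S(-3, -3) + 10 = (4 + 6*(-7))*12 + 10 = (4 - 42)*12 + 10 = -38*12 + 10 = -456 + 10 = -446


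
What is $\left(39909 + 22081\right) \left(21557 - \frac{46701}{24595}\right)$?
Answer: $\frac{6572771358172}{4919} \approx 1.3362 \cdot 10^{9}$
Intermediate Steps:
$\left(39909 + 22081\right) \left(21557 - \frac{46701}{24595}\right) = 61990 \left(21557 - \frac{46701}{24595}\right) = 61990 \cdot \frac{530147714}{24595} = \frac{6572771358172}{4919}$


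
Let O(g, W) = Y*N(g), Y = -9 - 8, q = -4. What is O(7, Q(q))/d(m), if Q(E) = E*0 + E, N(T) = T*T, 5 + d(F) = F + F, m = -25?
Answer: 833/55 ≈ 15.145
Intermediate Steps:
d(F) = -5 + 2*F (d(F) = -5 + (F + F) = -5 + 2*F)
N(T) = T**2
Y = -17
Q(E) = E (Q(E) = 0 + E = E)
O(g, W) = -17*g**2
O(7, Q(q))/d(m) = (-17*7**2)/(-5 + 2*(-25)) = (-17*49)/(-5 - 50) = -833/(-55) = -833*(-1/55) = 833/55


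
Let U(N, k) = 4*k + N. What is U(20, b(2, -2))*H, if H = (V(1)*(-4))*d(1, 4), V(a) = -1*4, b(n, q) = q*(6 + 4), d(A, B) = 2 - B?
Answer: 1920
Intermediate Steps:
b(n, q) = 10*q (b(n, q) = q*10 = 10*q)
V(a) = -4
U(N, k) = N + 4*k
H = -32 (H = (-4*(-4))*(2 - 1*4) = 16*(2 - 4) = 16*(-2) = -32)
U(20, b(2, -2))*H = (20 + 4*(10*(-2)))*(-32) = (20 + 4*(-20))*(-32) = (20 - 80)*(-32) = -60*(-32) = 1920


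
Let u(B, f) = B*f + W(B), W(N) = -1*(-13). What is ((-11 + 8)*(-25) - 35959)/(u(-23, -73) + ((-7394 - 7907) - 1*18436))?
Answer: 35884/32045 ≈ 1.1198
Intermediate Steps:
W(N) = 13
u(B, f) = 13 + B*f (u(B, f) = B*f + 13 = 13 + B*f)
((-11 + 8)*(-25) - 35959)/(u(-23, -73) + ((-7394 - 7907) - 1*18436)) = ((-11 + 8)*(-25) - 35959)/((13 - 23*(-73)) + ((-7394 - 7907) - 1*18436)) = (-3*(-25) - 35959)/((13 + 1679) + (-15301 - 18436)) = (75 - 35959)/(1692 - 33737) = -35884/(-32045) = -35884*(-1/32045) = 35884/32045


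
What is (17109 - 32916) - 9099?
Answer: -24906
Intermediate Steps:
(17109 - 32916) - 9099 = -15807 - 9099 = -24906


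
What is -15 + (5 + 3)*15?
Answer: 105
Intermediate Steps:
-15 + (5 + 3)*15 = -15 + 8*15 = -15 + 120 = 105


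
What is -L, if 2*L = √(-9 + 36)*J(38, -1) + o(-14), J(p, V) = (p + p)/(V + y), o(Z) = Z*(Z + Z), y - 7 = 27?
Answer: -196 - 38*√3/11 ≈ -201.98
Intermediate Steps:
y = 34 (y = 7 + 27 = 34)
o(Z) = 2*Z² (o(Z) = Z*(2*Z) = 2*Z²)
J(p, V) = 2*p/(34 + V) (J(p, V) = (p + p)/(V + 34) = (2*p)/(34 + V) = 2*p/(34 + V))
L = 196 + 38*√3/11 (L = (√(-9 + 36)*(2*38/(34 - 1)) + 2*(-14)²)/2 = (√27*(2*38/33) + 2*196)/2 = ((3*√3)*(2*38*(1/33)) + 392)/2 = ((3*√3)*(76/33) + 392)/2 = (76*√3/11 + 392)/2 = (392 + 76*√3/11)/2 = 196 + 38*√3/11 ≈ 201.98)
-L = -(196 + 38*√3/11) = -196 - 38*√3/11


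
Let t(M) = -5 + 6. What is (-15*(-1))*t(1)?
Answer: 15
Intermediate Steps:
t(M) = 1
(-15*(-1))*t(1) = -15*(-1)*1 = 15*1 = 15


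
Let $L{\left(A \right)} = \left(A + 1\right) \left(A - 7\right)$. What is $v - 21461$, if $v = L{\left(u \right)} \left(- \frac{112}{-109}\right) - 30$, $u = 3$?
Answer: $- \frac{2344311}{109} \approx -21507.0$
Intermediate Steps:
$L{\left(A \right)} = \left(1 + A\right) \left(-7 + A\right)$
$v = - \frac{5062}{109}$ ($v = \left(-7 + 3^{2} - 18\right) \left(- \frac{112}{-109}\right) - 30 = \left(-7 + 9 - 18\right) \left(\left(-112\right) \left(- \frac{1}{109}\right)\right) - 30 = \left(-16\right) \frac{112}{109} - 30 = - \frac{1792}{109} - 30 = - \frac{5062}{109} \approx -46.44$)
$v - 21461 = - \frac{5062}{109} - 21461 = - \frac{2344311}{109}$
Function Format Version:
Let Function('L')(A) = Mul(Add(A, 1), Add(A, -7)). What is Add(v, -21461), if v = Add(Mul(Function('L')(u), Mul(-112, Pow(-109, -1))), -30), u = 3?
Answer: Rational(-2344311, 109) ≈ -21507.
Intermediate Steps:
Function('L')(A) = Mul(Add(1, A), Add(-7, A))
v = Rational(-5062, 109) (v = Add(Mul(Add(-7, Pow(3, 2), Mul(-6, 3)), Mul(-112, Pow(-109, -1))), -30) = Add(Mul(Add(-7, 9, -18), Mul(-112, Rational(-1, 109))), -30) = Add(Mul(-16, Rational(112, 109)), -30) = Add(Rational(-1792, 109), -30) = Rational(-5062, 109) ≈ -46.440)
Add(v, -21461) = Add(Rational(-5062, 109), -21461) = Rational(-2344311, 109)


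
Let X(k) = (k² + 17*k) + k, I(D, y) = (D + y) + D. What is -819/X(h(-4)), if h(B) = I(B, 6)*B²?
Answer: -117/64 ≈ -1.8281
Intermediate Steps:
I(D, y) = y + 2*D
h(B) = B²*(6 + 2*B) (h(B) = (6 + 2*B)*B² = B²*(6 + 2*B))
X(k) = k² + 18*k
-819/X(h(-4)) = -819*1/(32*(3 - 4)*(18 + 2*(-4)²*(3 - 4))) = -819*(-1/(32*(18 + 2*16*(-1)))) = -819*(-1/(32*(18 - 32))) = -819/((-32*(-14))) = -819/448 = -819*1/448 = -117/64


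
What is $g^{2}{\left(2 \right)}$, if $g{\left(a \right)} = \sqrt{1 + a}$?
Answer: $3$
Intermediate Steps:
$g^{2}{\left(2 \right)} = \left(\sqrt{1 + 2}\right)^{2} = \left(\sqrt{3}\right)^{2} = 3$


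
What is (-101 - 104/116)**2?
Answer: 8732025/841 ≈ 10383.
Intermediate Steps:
(-101 - 104/116)**2 = (-101 - 104*1/116)**2 = (-101 - 26/29)**2 = (-2955/29)**2 = 8732025/841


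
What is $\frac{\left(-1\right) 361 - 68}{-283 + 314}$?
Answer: $- \frac{429}{31} \approx -13.839$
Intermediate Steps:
$\frac{\left(-1\right) 361 - 68}{-283 + 314} = \frac{-361 - 68}{31} = \left(-429\right) \frac{1}{31} = - \frac{429}{31}$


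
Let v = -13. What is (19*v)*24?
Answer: -5928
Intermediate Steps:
(19*v)*24 = (19*(-13))*24 = -247*24 = -5928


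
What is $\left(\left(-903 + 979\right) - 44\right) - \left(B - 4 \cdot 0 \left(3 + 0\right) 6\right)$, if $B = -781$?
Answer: $813$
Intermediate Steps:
$\left(\left(-903 + 979\right) - 44\right) - \left(B - 4 \cdot 0 \left(3 + 0\right) 6\right) = \left(\left(-903 + 979\right) - 44\right) + \left(4 \cdot 0 \left(3 + 0\right) 6 - -781\right) = \left(76 - 44\right) + \left(0 \cdot 3 \cdot 6 + 781\right) = 32 + \left(0 \cdot 18 + 781\right) = 32 + \left(0 + 781\right) = 32 + 781 = 813$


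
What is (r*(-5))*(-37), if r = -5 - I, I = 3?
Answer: -1480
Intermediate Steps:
r = -8 (r = -5 - 1*3 = -5 - 3 = -8)
(r*(-5))*(-37) = -8*(-5)*(-37) = 40*(-37) = -1480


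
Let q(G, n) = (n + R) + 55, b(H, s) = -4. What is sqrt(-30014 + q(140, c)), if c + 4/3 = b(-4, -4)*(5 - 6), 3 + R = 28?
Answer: I*sqrt(269382)/3 ≈ 173.01*I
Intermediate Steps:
R = 25 (R = -3 + 28 = 25)
c = 8/3 (c = -4/3 - 4*(5 - 6) = -4/3 - 4*(-1) = -4/3 + 4 = 8/3 ≈ 2.6667)
q(G, n) = 80 + n (q(G, n) = (n + 25) + 55 = (25 + n) + 55 = 80 + n)
sqrt(-30014 + q(140, c)) = sqrt(-30014 + (80 + 8/3)) = sqrt(-30014 + 248/3) = sqrt(-89794/3) = I*sqrt(269382)/3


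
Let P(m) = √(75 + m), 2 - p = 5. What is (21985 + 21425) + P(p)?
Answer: 43410 + 6*√2 ≈ 43419.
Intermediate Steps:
p = -3 (p = 2 - 1*5 = 2 - 5 = -3)
(21985 + 21425) + P(p) = (21985 + 21425) + √(75 - 3) = 43410 + √72 = 43410 + 6*√2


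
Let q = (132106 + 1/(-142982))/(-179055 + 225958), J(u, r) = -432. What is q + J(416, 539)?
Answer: -2878226230181/6706284746 ≈ -429.18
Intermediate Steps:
q = 18888780091/6706284746 (q = (132106 - 1/142982)/46903 = (18888780091/142982)*(1/46903) = 18888780091/6706284746 ≈ 2.8166)
q + J(416, 539) = 18888780091/6706284746 - 432 = -2878226230181/6706284746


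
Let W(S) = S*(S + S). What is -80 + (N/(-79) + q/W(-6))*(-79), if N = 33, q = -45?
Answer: 19/8 ≈ 2.3750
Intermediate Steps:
W(S) = 2*S**2 (W(S) = S*(2*S) = 2*S**2)
-80 + (N/(-79) + q/W(-6))*(-79) = -80 + (33/(-79) - 45/(2*(-6)**2))*(-79) = -80 + (33*(-1/79) - 45/(2*36))*(-79) = -80 + (-33/79 - 45/72)*(-79) = -80 + (-33/79 - 45*1/72)*(-79) = -80 + (-33/79 - 5/8)*(-79) = -80 - 659/632*(-79) = -80 + 659/8 = 19/8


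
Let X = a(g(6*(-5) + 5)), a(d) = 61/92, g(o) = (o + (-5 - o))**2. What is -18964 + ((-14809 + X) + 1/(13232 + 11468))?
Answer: -9593032301/284050 ≈ -33772.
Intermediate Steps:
g(o) = 25 (g(o) = (-5)**2 = 25)
a(d) = 61/92 (a(d) = 61*(1/92) = 61/92)
X = 61/92 ≈ 0.66304
-18964 + ((-14809 + X) + 1/(13232 + 11468)) = -18964 + ((-14809 + 61/92) + 1/(13232 + 11468)) = -18964 + (-1362367/92 + 1/24700) = -18964 - 4206308101/284050 = -9593032301/284050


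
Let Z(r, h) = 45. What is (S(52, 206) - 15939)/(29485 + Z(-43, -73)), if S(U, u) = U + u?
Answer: -15681/29530 ≈ -0.53102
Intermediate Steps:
(S(52, 206) - 15939)/(29485 + Z(-43, -73)) = ((52 + 206) - 15939)/(29485 + 45) = (258 - 15939)/29530 = -15681*1/29530 = -15681/29530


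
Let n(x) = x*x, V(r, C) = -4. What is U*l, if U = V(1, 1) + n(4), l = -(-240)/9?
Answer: 320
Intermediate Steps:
n(x) = x²
l = 80/3 (l = -(-240)/9 = -20*(-4/3) = 80/3 ≈ 26.667)
U = 12 (U = -4 + 4² = -4 + 16 = 12)
U*l = 12*(80/3) = 320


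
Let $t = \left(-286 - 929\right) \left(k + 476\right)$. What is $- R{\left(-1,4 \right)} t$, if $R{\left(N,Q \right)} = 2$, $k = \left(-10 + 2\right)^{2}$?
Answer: $1312200$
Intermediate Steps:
$k = 64$ ($k = \left(-8\right)^{2} = 64$)
$t = -656100$ ($t = \left(-286 - 929\right) \left(64 + 476\right) = \left(-1215\right) 540 = -656100$)
$- R{\left(-1,4 \right)} t = \left(-1\right) 2 \left(-656100\right) = \left(-2\right) \left(-656100\right) = 1312200$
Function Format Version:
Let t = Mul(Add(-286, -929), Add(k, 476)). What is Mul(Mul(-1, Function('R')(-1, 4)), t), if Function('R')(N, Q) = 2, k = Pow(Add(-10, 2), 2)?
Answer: 1312200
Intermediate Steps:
k = 64 (k = Pow(-8, 2) = 64)
t = -656100 (t = Mul(Add(-286, -929), Add(64, 476)) = Mul(-1215, 540) = -656100)
Mul(Mul(-1, Function('R')(-1, 4)), t) = Mul(Mul(-1, 2), -656100) = Mul(-2, -656100) = 1312200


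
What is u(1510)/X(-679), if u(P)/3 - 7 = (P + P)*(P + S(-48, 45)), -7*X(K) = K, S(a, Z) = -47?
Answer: 13254801/97 ≈ 1.3665e+5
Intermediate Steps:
X(K) = -K/7
u(P) = 21 + 6*P*(-47 + P) (u(P) = 21 + 3*((P + P)*(P - 47)) = 21 + 3*((2*P)*(-47 + P)) = 21 + 3*(2*P*(-47 + P)) = 21 + 6*P*(-47 + P))
u(1510)/X(-679) = (21 - 282*1510 + 6*1510²)/((-⅐*(-679))) = (21 - 425820 + 6*2280100)/97 = (21 - 425820 + 13680600)*(1/97) = 13254801*(1/97) = 13254801/97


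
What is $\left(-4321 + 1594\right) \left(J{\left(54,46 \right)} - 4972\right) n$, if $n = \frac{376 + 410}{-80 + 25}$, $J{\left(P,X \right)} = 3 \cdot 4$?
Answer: $- \frac{2126274624}{11} \approx -1.933 \cdot 10^{8}$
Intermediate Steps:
$J{\left(P,X \right)} = 12$
$n = - \frac{786}{55}$ ($n = \frac{786}{-55} = 786 \left(- \frac{1}{55}\right) = - \frac{786}{55} \approx -14.291$)
$\left(-4321 + 1594\right) \left(J{\left(54,46 \right)} - 4972\right) n = \left(-4321 + 1594\right) \left(12 - 4972\right) \left(- \frac{786}{55}\right) = \left(-2727\right) \left(-4960\right) \left(- \frac{786}{55}\right) = 13525920 \left(- \frac{786}{55}\right) = - \frac{2126274624}{11}$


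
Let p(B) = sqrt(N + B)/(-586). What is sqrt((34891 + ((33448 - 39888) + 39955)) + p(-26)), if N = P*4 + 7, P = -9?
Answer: sqrt(23490346776 - 586*I*sqrt(55))/586 ≈ 261.55 - 2.4194e-5*I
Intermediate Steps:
N = -29 (N = -9*4 + 7 = -36 + 7 = -29)
p(B) = -sqrt(-29 + B)/586 (p(B) = sqrt(-29 + B)/(-586) = sqrt(-29 + B)*(-1/586) = -sqrt(-29 + B)/586)
sqrt((34891 + ((33448 - 39888) + 39955)) + p(-26)) = sqrt((34891 + ((33448 - 39888) + 39955)) - sqrt(-29 - 26)/586) = sqrt((34891 + (-6440 + 39955)) - I*sqrt(55)/586) = sqrt((34891 + 33515) - I*sqrt(55)/586) = sqrt(68406 - I*sqrt(55)/586)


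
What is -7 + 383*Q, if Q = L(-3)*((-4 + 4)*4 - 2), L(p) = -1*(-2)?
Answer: -1539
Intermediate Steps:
L(p) = 2
Q = -4 (Q = 2*((-4 + 4)*4 - 2) = 2*(0*4 - 2) = 2*(0 - 2) = 2*(-2) = -4)
-7 + 383*Q = -7 + 383*(-4) = -7 - 1532 = -1539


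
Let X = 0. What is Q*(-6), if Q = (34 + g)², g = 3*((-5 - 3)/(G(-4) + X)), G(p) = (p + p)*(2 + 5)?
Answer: -348486/49 ≈ -7112.0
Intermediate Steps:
G(p) = 14*p (G(p) = (2*p)*7 = 14*p)
g = 3/7 (g = 3*((-5 - 3)/(14*(-4) + 0)) = 3*(-8/(-56 + 0)) = 3*(-8/(-56)) = 3*(-8*(-1/56)) = 3*(⅐) = 3/7 ≈ 0.42857)
Q = 58081/49 (Q = (34 + 3/7)² = (241/7)² = 58081/49 ≈ 1185.3)
Q*(-6) = (58081/49)*(-6) = -348486/49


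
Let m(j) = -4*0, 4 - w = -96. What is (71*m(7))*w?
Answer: 0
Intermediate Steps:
w = 100 (w = 4 - 1*(-96) = 4 + 96 = 100)
m(j) = 0
(71*m(7))*w = (71*0)*100 = 0*100 = 0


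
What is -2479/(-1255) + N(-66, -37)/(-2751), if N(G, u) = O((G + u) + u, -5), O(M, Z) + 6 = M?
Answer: 7002959/3452505 ≈ 2.0284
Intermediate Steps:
O(M, Z) = -6 + M
N(G, u) = -6 + G + 2*u (N(G, u) = -6 + ((G + u) + u) = -6 + (G + 2*u) = -6 + G + 2*u)
-2479/(-1255) + N(-66, -37)/(-2751) = -2479/(-1255) + (-6 - 66 + 2*(-37))/(-2751) = -2479*(-1/1255) + (-6 - 66 - 74)*(-1/2751) = 2479/1255 - 146*(-1/2751) = 2479/1255 + 146/2751 = 7002959/3452505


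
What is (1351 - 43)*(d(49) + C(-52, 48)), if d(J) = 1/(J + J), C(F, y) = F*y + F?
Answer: -163305762/49 ≈ -3.3328e+6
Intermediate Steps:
C(F, y) = F + F*y
d(J) = 1/(2*J)
(1351 - 43)*(d(49) + C(-52, 48)) = (1351 - 43)*((½)/49 - 52*(1 + 48)) = 1308*((½)*(1/49) - 52*49) = 1308*(1/98 - 2548) = 1308*(-249703/98) = -163305762/49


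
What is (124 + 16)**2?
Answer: 19600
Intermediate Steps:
(124 + 16)**2 = 140**2 = 19600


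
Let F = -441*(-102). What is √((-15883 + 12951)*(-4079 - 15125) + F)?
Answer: √56351110 ≈ 7506.7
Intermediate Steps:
F = 44982
√((-15883 + 12951)*(-4079 - 15125) + F) = √((-15883 + 12951)*(-4079 - 15125) + 44982) = √(-2932*(-19204) + 44982) = √(56306128 + 44982) = √56351110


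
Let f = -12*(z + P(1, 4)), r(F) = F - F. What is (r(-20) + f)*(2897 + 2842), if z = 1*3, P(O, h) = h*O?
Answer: -482076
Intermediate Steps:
P(O, h) = O*h
r(F) = 0
z = 3
f = -84 (f = -12*(3 + 1*4) = -12*(3 + 4) = -12*7 = -84)
(r(-20) + f)*(2897 + 2842) = (0 - 84)*(2897 + 2842) = -84*5739 = -482076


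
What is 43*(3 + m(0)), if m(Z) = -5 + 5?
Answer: 129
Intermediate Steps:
m(Z) = 0
43*(3 + m(0)) = 43*(3 + 0) = 43*3 = 129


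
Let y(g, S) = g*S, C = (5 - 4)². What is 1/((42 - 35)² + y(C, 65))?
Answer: 1/114 ≈ 0.0087719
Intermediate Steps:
C = 1 (C = 1² = 1)
y(g, S) = S*g
1/((42 - 35)² + y(C, 65)) = 1/((42 - 35)² + 65*1) = 1/(7² + 65) = 1/(49 + 65) = 1/114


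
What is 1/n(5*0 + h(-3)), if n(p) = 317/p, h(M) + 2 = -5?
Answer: -7/317 ≈ -0.022082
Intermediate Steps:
h(M) = -7 (h(M) = -2 - 5 = -7)
1/n(5*0 + h(-3)) = 1/(317/(5*0 - 7)) = 1/(317/(0 - 7)) = 1/(317/(-7)) = 1/(317*(-⅐)) = 1/(-317/7) = -7/317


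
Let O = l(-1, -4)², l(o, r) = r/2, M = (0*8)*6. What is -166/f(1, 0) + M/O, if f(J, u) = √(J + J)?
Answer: -83*√2 ≈ -117.38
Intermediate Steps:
M = 0 (M = 0*6 = 0)
l(o, r) = r/2 (l(o, r) = r*(½) = r/2)
O = 4 (O = ((½)*(-4))² = (-2)² = 4)
f(J, u) = √2*√J (f(J, u) = √(2*J) = √2*√J)
-166/f(1, 0) + M/O = -166*√2/2 + 0/4 = -166*√2/2 + 0*(¼) = -166*√2/2 + 0 = -83*√2 + 0 = -83*√2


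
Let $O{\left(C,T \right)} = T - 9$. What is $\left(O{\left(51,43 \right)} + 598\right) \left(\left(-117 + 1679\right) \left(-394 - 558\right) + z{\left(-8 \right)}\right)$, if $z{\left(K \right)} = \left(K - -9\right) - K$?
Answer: $-939793480$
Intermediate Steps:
$z{\left(K \right)} = 9$ ($z{\left(K \right)} = \left(K + 9\right) - K = \left(9 + K\right) - K = 9$)
$O{\left(C,T \right)} = -9 + T$
$\left(O{\left(51,43 \right)} + 598\right) \left(\left(-117 + 1679\right) \left(-394 - 558\right) + z{\left(-8 \right)}\right) = \left(\left(-9 + 43\right) + 598\right) \left(\left(-117 + 1679\right) \left(-394 - 558\right) + 9\right) = \left(34 + 598\right) \left(1562 \left(-952\right) + 9\right) = 632 \left(-1487024 + 9\right) = 632 \left(-1487015\right) = -939793480$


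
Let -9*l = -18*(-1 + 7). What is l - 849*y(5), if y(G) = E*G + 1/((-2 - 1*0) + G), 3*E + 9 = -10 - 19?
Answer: 53499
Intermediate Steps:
E = -38/3 (E = -3 + (-10 - 19)/3 = -3 + (⅓)*(-29) = -3 - 29/3 = -38/3 ≈ -12.667)
y(G) = 1/(-2 + G) - 38*G/3 (y(G) = -38*G/3 + 1/((-2 - 1*0) + G) = -38*G/3 + 1/((-2 + 0) + G) = -38*G/3 + 1/(-2 + G) = 1/(-2 + G) - 38*G/3)
l = 12 (l = -(-2)*(-1 + 7) = -(-2)*6 = -⅑*(-108) = 12)
l - 849*y(5) = 12 - 283*(3 - 38*5² + 76*5)/(-2 + 5) = 12 - 283*(3 - 38*25 + 380)/3 = 12 - 283*(3 - 950 + 380)/3 = 12 - 283*(-567)/3 = 12 - 849*(-63) = 12 + 53487 = 53499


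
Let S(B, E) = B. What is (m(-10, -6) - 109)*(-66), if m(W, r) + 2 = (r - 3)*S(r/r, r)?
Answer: 7920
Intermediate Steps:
m(W, r) = -5 + r (m(W, r) = -2 + (r - 3)*(r/r) = -2 + (-3 + r)*1 = -2 + (-3 + r) = -5 + r)
(m(-10, -6) - 109)*(-66) = ((-5 - 6) - 109)*(-66) = (-11 - 109)*(-66) = -120*(-66) = 7920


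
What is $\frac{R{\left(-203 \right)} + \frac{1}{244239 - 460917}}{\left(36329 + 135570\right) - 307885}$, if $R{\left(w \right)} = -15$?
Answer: $\frac{3250171}{29465174508} \approx 0.00011031$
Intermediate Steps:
$\frac{R{\left(-203 \right)} + \frac{1}{244239 - 460917}}{\left(36329 + 135570\right) - 307885} = \frac{-15 + \frac{1}{244239 - 460917}}{\left(36329 + 135570\right) - 307885} = \frac{-15 + \frac{1}{-216678}}{171899 - 307885} = \frac{-15 - \frac{1}{216678}}{-135986} = \left(- \frac{3250171}{216678}\right) \left(- \frac{1}{135986}\right) = \frac{3250171}{29465174508}$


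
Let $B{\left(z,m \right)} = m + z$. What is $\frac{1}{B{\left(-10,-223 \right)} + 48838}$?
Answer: $\frac{1}{48605} \approx 2.0574 \cdot 10^{-5}$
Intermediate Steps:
$\frac{1}{B{\left(-10,-223 \right)} + 48838} = \frac{1}{\left(-223 - 10\right) + 48838} = \frac{1}{-233 + 48838} = \frac{1}{48605}$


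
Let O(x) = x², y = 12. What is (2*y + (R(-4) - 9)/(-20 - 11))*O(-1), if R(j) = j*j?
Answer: 737/31 ≈ 23.774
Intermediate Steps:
R(j) = j²
(2*y + (R(-4) - 9)/(-20 - 11))*O(-1) = (2*12 + ((-4)² - 9)/(-20 - 11))*(-1)² = (24 + (16 - 9)/(-31))*1 = (24 + 7*(-1/31))*1 = (24 - 7/31)*1 = (737/31)*1 = 737/31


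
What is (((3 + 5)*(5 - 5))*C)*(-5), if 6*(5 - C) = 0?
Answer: 0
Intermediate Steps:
C = 5 (C = 5 - ⅙*0 = 5 + 0 = 5)
(((3 + 5)*(5 - 5))*C)*(-5) = (((3 + 5)*(5 - 5))*5)*(-5) = ((8*0)*5)*(-5) = (0*5)*(-5) = 0*(-5) = 0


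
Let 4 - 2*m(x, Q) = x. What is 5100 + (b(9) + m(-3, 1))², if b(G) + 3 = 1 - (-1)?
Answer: 20425/4 ≈ 5106.3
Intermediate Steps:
b(G) = -1 (b(G) = -3 + (1 - (-1)) = -3 + (1 - 1*(-1)) = -3 + (1 + 1) = -3 + 2 = -1)
m(x, Q) = 2 - x/2
5100 + (b(9) + m(-3, 1))² = 5100 + (-1 + (2 - ½*(-3)))² = 5100 + (-1 + (2 + 3/2))² = 5100 + (-1 + 7/2)² = 5100 + (5/2)² = 5100 + 25/4 = 20425/4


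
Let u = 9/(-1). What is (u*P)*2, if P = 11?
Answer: -198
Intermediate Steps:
u = -9 (u = 9*(-1) = -9)
(u*P)*2 = -9*11*2 = -99*2 = -198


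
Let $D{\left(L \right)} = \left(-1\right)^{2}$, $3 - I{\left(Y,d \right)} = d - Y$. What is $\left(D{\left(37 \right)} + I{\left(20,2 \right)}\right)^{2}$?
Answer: $484$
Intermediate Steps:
$I{\left(Y,d \right)} = 3 + Y - d$ ($I{\left(Y,d \right)} = 3 - \left(d - Y\right) = 3 + \left(Y - d\right) = 3 + Y - d$)
$D{\left(L \right)} = 1$
$\left(D{\left(37 \right)} + I{\left(20,2 \right)}\right)^{2} = \left(1 + \left(3 + 20 - 2\right)\right)^{2} = \left(1 + 21\right)^{2} = 22^{2} = 484$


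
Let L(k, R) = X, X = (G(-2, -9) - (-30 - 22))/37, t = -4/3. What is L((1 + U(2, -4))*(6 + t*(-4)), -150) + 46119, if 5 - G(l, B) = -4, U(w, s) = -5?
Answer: 1706464/37 ≈ 46121.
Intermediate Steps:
t = -4/3 (t = -4*1/3 = -4/3 ≈ -1.3333)
G(l, B) = 9 (G(l, B) = 5 - 1*(-4) = 5 + 4 = 9)
X = 61/37 (X = (9 - (-30 - 22))/37 = (9 - 1*(-52))*(1/37) = (9 + 52)*(1/37) = 61*(1/37) = 61/37 ≈ 1.6486)
L(k, R) = 61/37
L((1 + U(2, -4))*(6 + t*(-4)), -150) + 46119 = 61/37 + 46119 = 1706464/37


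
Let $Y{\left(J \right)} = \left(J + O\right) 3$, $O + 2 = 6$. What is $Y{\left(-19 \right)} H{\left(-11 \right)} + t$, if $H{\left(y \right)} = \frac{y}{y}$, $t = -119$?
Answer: $-164$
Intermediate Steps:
$O = 4$ ($O = -2 + 6 = 4$)
$Y{\left(J \right)} = 12 + 3 J$ ($Y{\left(J \right)} = \left(J + 4\right) 3 = \left(4 + J\right) 3 = 12 + 3 J$)
$H{\left(y \right)} = 1$
$Y{\left(-19 \right)} H{\left(-11 \right)} + t = \left(12 + 3 \left(-19\right)\right) 1 - 119 = \left(12 - 57\right) 1 - 119 = \left(-45\right) 1 - 119 = -45 - 119 = -164$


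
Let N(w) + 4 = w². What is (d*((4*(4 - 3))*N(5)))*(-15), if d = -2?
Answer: 2520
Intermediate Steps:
N(w) = -4 + w²
(d*((4*(4 - 3))*N(5)))*(-15) = -2*4*(4 - 3)*(-4 + 5²)*(-15) = -2*4*1*(-4 + 25)*(-15) = -8*21*(-15) = -2*84*(-15) = -168*(-15) = 2520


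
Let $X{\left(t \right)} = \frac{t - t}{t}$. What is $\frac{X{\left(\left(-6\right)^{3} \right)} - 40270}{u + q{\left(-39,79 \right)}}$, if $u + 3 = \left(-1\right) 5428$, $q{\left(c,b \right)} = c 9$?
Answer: $\frac{20135}{2891} \approx 6.9647$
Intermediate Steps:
$q{\left(c,b \right)} = 9 c$
$X{\left(t \right)} = 0$ ($X{\left(t \right)} = \frac{0}{t} = 0$)
$u = -5431$ ($u = -3 - 5428 = -5431$)
$\frac{X{\left(\left(-6\right)^{3} \right)} - 40270}{u + q{\left(-39,79 \right)}} = \frac{0 - 40270}{-5431 + 9 \left(-39\right)} = - \frac{40270}{-5431 - 351} = - \frac{40270}{-5782} = \left(-40270\right) \left(- \frac{1}{5782}\right) = \frac{20135}{2891}$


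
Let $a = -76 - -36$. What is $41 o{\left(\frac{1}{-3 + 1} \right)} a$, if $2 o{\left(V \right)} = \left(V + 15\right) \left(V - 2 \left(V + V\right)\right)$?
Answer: $-17835$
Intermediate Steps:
$a = -40$ ($a = -76 + 36 = -40$)
$o{\left(V \right)} = - \frac{3 V \left(15 + V\right)}{2}$ ($o{\left(V \right)} = \frac{\left(V + 15\right) \left(V - 2 \left(V + V\right)\right)}{2} = \frac{\left(15 + V\right) \left(V - 2 \cdot 2 V\right)}{2} = \frac{\left(15 + V\right) \left(V - 4 V\right)}{2} = \frac{\left(15 + V\right) \left(- 3 V\right)}{2} = \frac{\left(-3\right) V \left(15 + V\right)}{2} = - \frac{3 V \left(15 + V\right)}{2}$)
$41 o{\left(\frac{1}{-3 + 1} \right)} a = 41 \left(- \frac{3 \left(15 + \frac{1}{-3 + 1}\right)}{2 \left(-3 + 1\right)}\right) \left(-40\right) = 41 \left(- \frac{3 \left(15 + \frac{1}{-2}\right)}{2 \left(-2\right)}\right) \left(-40\right) = 41 \left(\left(- \frac{3}{2}\right) \left(- \frac{1}{2}\right) \left(15 - \frac{1}{2}\right)\right) \left(-40\right) = 41 \left(\left(- \frac{3}{2}\right) \left(- \frac{1}{2}\right) \frac{29}{2}\right) \left(-40\right) = 41 \cdot \frac{87}{8} \left(-40\right) = \frac{3567}{8} \left(-40\right) = -17835$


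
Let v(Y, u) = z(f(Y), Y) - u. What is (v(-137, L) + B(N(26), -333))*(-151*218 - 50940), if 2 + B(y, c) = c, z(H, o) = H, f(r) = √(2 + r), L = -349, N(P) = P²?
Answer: -1174012 - 251574*I*√15 ≈ -1.174e+6 - 9.7434e+5*I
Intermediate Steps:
B(y, c) = -2 + c
v(Y, u) = √(2 + Y) - u
(v(-137, L) + B(N(26), -333))*(-151*218 - 50940) = ((√(2 - 137) - 1*(-349)) + (-2 - 333))*(-151*218 - 50940) = ((√(-135) + 349) - 335)*(-32918 - 50940) = ((3*I*√15 + 349) - 335)*(-83858) = ((349 + 3*I*√15) - 335)*(-83858) = (14 + 3*I*√15)*(-83858) = -1174012 - 251574*I*√15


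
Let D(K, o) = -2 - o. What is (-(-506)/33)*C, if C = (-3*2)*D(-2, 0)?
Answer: 184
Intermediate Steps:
C = 12 (C = (-3*2)*(-2 - 1*0) = -6*(-2 + 0) = -6*(-2) = 12)
(-(-506)/33)*C = -(-506)/33*12 = -23*(-⅔)*12 = (46/3)*12 = 184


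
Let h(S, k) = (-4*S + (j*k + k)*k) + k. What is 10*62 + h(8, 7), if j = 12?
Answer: 1232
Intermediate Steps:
h(S, k) = k - 4*S + 13*k² (h(S, k) = (-4*S + (12*k + k)*k) + k = (-4*S + (13*k)*k) + k = (-4*S + 13*k²) + k = k - 4*S + 13*k²)
10*62 + h(8, 7) = 10*62 + (7 - 4*8 + 13*7²) = 620 + (7 - 32 + 13*49) = 620 + (7 - 32 + 637) = 620 + 612 = 1232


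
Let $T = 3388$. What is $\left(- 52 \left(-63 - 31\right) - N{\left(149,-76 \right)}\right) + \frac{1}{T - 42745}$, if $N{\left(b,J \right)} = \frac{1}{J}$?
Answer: $\frac{14620692497}{2991132} \approx 4888.0$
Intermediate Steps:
$\left(- 52 \left(-63 - 31\right) - N{\left(149,-76 \right)}\right) + \frac{1}{T - 42745} = \left(- 52 \left(-63 - 31\right) - \frac{1}{-76}\right) + \frac{1}{3388 - 42745} = \left(\left(-52\right) \left(-94\right) - - \frac{1}{76}\right) + \frac{1}{-39357} = \left(4888 + \frac{1}{76}\right) - \frac{1}{39357} = \frac{371489}{76} - \frac{1}{39357} = \frac{14620692497}{2991132}$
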